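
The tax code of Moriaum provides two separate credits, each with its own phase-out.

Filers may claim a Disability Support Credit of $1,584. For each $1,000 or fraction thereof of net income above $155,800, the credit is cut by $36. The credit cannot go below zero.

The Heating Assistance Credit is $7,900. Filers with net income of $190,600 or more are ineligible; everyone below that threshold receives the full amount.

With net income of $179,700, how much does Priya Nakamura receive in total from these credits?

$8,620

Disability Support Credit: income exceeds $155,800 by $23,900, which is 24 full-or-partial $1,000 increments; reduction = 24 × $36 = $864, leaving $720.
Heating Assistance Credit: $179,700 is below the $190,600 cutoff, so the full $7,900 applies.
Total: $720 + $7,900 = $8,620.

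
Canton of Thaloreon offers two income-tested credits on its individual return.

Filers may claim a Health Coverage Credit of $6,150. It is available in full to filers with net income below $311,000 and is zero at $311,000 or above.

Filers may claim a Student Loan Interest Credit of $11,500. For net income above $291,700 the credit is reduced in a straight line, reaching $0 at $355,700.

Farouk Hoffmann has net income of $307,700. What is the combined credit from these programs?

$14,775

Health Coverage Credit: $307,700 is below the $311,000 cutoff, so the full $6,150 applies.
Student Loan Interest Credit: $307,700 is $16,000 into a $64,000 phase-out range, leaving 48,000/64,000 of the credit: $11,500 × 48,000/64,000 = $8,625.
Total: $6,150 + $8,625 = $14,775.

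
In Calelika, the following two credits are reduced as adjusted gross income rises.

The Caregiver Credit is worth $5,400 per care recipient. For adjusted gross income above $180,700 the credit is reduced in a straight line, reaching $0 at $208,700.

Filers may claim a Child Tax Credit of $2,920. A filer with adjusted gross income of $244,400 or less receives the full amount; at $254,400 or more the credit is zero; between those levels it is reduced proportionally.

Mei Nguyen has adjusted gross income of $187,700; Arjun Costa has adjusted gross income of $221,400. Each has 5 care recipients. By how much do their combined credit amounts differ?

Mei ($187,700): Caregiver Credit: base = 5 × $5,400 = $27,000. $187,700 is $7,000 into a $28,000 phase-out range, leaving 21,000/28,000 of the credit: $27,000 × 21,000/28,000 = $20,250. Child Tax Credit: $187,700 is at or below the $244,400 threshold, so the full $2,920 applies. total $20,250 + $2,920 = $23,170
Arjun ($221,400): Caregiver Credit: base = 5 × $5,400 = $27,000. $221,400 is at or above $208,700, so the credit is $0. Child Tax Credit: $221,400 is at or below the $244,400 threshold, so the full $2,920 applies. total $0 + $2,920 = $2,920
Difference: |$23,170 − $2,920| = $20,250.

$20,250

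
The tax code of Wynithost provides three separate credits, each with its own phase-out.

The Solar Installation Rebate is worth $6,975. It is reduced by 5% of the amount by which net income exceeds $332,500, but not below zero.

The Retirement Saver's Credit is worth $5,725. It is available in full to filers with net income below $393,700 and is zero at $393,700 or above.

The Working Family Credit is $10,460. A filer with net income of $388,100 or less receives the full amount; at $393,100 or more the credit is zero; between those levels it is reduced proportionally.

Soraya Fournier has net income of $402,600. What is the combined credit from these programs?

$3,470

Solar Installation Rebate: 5% of the $70,100 excess over $332,500 is $3,505; credit = $6,975 − $3,505 = $3,470.
Retirement Saver's Credit: $402,600 meets or exceeds the $393,700 cutoff, so the credit is $0.
Working Family Credit: $402,600 is at or above $393,100, so the credit is $0.
Total: $3,470 + $0 + $0 = $3,470.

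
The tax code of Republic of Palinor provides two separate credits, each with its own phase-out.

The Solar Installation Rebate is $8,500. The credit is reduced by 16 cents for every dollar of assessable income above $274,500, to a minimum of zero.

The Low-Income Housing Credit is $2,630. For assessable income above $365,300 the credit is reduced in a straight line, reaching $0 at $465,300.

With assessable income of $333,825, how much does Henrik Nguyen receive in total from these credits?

Solar Installation Rebate: 16% of the $59,325 excess over $274,500 is $9,492 ≥ base, so the credit is $0.
Low-Income Housing Credit: $333,825 is at or below the $365,300 threshold, so the full $2,630 applies.
Total: $0 + $2,630 = $2,630.

$2,630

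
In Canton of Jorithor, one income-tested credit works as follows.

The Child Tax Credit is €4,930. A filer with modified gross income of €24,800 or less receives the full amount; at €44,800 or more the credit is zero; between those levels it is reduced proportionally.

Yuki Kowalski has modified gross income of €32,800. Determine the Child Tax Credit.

Child Tax Credit: €32,800 is €8,000 into a €20,000 phase-out range, leaving 12,000/20,000 of the credit: €4,930 × 12,000/20,000 = €2,958.

€2,958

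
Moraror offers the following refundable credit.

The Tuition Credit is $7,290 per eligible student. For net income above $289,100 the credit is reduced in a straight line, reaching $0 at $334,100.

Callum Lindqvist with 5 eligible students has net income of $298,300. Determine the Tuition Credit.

$28,998

Tuition Credit: base = 5 × $7,290 = $36,450. $298,300 is $9,200 into a $45,000 phase-out range, leaving 35,800/45,000 of the credit: $36,450 × 35,800/45,000 = $28,998.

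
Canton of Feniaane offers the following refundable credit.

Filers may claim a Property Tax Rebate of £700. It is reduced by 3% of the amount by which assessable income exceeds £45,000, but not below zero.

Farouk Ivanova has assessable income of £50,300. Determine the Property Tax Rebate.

£541

Property Tax Rebate: 3% of the £5,300 excess over £45,000 is £159; credit = £700 − £159 = £541.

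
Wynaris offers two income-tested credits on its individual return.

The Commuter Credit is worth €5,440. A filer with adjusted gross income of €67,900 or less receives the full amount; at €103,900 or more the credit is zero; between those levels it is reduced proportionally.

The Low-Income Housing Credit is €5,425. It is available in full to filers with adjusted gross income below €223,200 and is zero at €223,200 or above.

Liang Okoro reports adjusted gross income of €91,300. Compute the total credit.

Commuter Credit: €91,300 is €23,400 into a €36,000 phase-out range, leaving 12,600/36,000 of the credit: €5,440 × 12,600/36,000 = €1,904.
Low-Income Housing Credit: €91,300 is below the €223,200 cutoff, so the full €5,425 applies.
Total: €1,904 + €5,425 = €7,329.

€7,329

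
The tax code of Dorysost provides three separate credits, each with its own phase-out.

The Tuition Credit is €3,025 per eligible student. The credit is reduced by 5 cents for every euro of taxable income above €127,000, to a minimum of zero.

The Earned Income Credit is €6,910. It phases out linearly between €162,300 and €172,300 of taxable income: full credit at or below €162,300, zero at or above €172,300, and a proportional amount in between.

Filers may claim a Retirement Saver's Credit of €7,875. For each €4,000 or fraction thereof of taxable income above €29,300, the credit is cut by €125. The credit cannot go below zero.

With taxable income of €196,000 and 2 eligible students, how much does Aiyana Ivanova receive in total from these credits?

€5,225

Tuition Credit: base = 2 × €3,025 = €6,050. 5% of the €69,000 excess over €127,000 is €3,450; credit = €6,050 − €3,450 = €2,600.
Earned Income Credit: €196,000 is at or above €172,300, so the credit is €0.
Retirement Saver's Credit: income exceeds €29,300 by €166,700, which is 42 full-or-partial €4,000 increments; reduction = 42 × €125 = €5,250, leaving €2,625.
Total: €2,600 + €0 + €2,625 = €5,225.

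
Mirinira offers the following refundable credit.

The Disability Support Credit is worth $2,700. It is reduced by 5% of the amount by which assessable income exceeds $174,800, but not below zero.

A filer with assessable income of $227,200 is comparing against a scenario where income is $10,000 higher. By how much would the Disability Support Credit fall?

$80

At $227,200 — 5% of the $52,400 excess over $174,800 is $2,620; credit = $2,700 − $2,620 = $80.
At $237,200 — 5% of the $62,400 excess over $174,800 is $3,120 ≥ base, so the credit is $0.
Lost: $80 − $0 = $80.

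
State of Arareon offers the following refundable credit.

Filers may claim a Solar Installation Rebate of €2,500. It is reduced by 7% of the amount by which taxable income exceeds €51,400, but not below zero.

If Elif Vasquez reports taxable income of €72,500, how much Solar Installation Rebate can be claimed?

Solar Installation Rebate: 7% of the €21,100 excess over €51,400 is €1,477; credit = €2,500 − €1,477 = €1,023.

€1,023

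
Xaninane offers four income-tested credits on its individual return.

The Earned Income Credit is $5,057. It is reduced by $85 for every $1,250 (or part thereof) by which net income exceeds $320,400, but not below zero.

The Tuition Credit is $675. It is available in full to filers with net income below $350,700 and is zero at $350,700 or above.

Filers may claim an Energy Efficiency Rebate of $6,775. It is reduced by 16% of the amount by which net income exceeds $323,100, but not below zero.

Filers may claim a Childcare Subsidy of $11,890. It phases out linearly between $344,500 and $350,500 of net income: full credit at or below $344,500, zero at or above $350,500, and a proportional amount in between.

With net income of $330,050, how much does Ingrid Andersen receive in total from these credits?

Earned Income Credit: income exceeds $320,400 by $9,650, which is 8 full-or-partial $1,250 increments; reduction = 8 × $85 = $680, leaving $4,377.
Tuition Credit: $330,050 is below the $350,700 cutoff, so the full $675 applies.
Energy Efficiency Rebate: 16% of the $6,950 excess over $323,100 is $1,112; credit = $6,775 − $1,112 = $5,663.
Childcare Subsidy: $330,050 is at or below the $344,500 threshold, so the full $11,890 applies.
Total: $4,377 + $675 + $5,663 + $11,890 = $22,605.

$22,605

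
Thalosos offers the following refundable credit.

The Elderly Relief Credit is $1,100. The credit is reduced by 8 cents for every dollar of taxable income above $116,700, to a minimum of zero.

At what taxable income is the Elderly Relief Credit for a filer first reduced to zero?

The credit falls by 8% of each dollar above $116,700, so it reaches zero when the excess is $1,100 / 8% = $13,750: income = $116,700 + $13,750 = $130,450.

$130,450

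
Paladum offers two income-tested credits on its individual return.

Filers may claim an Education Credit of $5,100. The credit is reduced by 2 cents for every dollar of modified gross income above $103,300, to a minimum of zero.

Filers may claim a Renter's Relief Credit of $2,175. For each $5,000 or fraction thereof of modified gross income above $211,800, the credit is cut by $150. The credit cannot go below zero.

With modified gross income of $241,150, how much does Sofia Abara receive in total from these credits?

$3,618

Education Credit: 2% of the $137,850 excess over $103,300 is $2,757; credit = $5,100 − $2,757 = $2,343.
Renter's Relief Credit: income exceeds $211,800 by $29,350, which is 6 full-or-partial $5,000 increments; reduction = 6 × $150 = $900, leaving $1,275.
Total: $2,343 + $1,275 = $3,618.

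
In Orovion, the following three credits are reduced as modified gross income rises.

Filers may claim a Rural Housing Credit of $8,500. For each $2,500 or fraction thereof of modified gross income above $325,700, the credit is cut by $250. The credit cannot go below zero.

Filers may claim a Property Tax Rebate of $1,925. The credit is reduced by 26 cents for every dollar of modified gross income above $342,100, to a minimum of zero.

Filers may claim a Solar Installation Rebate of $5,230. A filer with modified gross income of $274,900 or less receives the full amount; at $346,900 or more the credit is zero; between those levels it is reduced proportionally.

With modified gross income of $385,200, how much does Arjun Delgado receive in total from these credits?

$2,500

Rural Housing Credit: income exceeds $325,700 by $59,500, which is 24 full-or-partial $2,500 increments; reduction = 24 × $250 = $6,000, leaving $2,500.
Property Tax Rebate: 26% of the $43,100 excess over $342,100 is $11,206 ≥ base, so the credit is $0.
Solar Installation Rebate: $385,200 is at or above $346,900, so the credit is $0.
Total: $2,500 + $0 + $0 = $2,500.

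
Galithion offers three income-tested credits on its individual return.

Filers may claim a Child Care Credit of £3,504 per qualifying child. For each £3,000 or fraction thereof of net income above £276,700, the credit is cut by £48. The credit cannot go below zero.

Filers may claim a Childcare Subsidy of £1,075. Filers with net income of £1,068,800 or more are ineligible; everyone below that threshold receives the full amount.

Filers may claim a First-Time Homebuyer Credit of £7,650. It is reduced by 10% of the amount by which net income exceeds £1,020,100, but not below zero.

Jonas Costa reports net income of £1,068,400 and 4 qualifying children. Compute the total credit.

Child Care Credit: base = 4 × £3,504 = £14,016. income exceeds £276,700 by £791,700, which is 264 full-or-partial £3,000 increments; reduction = 264 × £48 = £12,672, leaving £1,344.
Childcare Subsidy: £1,068,400 is below the £1,068,800 cutoff, so the full £1,075 applies.
First-Time Homebuyer Credit: 10% of the £48,300 excess over £1,020,100 is £4,830; credit = £7,650 − £4,830 = £2,820.
Total: £1,344 + £1,075 + £2,820 = £5,239.

£5,239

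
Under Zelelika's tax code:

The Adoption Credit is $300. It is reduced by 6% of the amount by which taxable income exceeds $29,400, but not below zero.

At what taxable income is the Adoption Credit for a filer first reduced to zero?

The credit falls by 6% of each dollar above $29,400, so it reaches zero when the excess is $300 / 6% = $5,000: income = $29,400 + $5,000 = $34,400.

$34,400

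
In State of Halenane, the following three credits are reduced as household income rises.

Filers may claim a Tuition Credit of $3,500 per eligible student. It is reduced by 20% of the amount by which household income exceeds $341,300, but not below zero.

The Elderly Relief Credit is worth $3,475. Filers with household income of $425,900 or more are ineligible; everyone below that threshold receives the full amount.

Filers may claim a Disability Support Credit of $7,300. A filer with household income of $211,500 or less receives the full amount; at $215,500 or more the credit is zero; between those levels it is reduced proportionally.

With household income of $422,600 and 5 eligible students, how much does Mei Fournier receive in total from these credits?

Tuition Credit: base = 5 × $3,500 = $17,500. 20% of the $81,300 excess over $341,300 is $16,260; credit = $17,500 − $16,260 = $1,240.
Elderly Relief Credit: $422,600 is below the $425,900 cutoff, so the full $3,475 applies.
Disability Support Credit: $422,600 is at or above $215,500, so the credit is $0.
Total: $1,240 + $3,475 + $0 = $4,715.

$4,715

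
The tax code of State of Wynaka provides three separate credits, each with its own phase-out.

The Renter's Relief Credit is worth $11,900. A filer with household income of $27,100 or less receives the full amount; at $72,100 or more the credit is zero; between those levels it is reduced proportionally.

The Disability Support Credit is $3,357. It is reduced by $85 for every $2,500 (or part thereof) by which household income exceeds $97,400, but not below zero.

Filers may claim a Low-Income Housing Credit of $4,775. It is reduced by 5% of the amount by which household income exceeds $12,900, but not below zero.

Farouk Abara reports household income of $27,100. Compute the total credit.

Renter's Relief Credit: $27,100 is at or below the $27,100 threshold, so the full $11,900 applies.
Disability Support Credit: $27,100 is at or below the $97,400 threshold, so the full $3,357 applies.
Low-Income Housing Credit: 5% of the $14,200 excess over $12,900 is $710; credit = $4,775 − $710 = $4,065.
Total: $11,900 + $3,357 + $4,065 = $19,322.

$19,322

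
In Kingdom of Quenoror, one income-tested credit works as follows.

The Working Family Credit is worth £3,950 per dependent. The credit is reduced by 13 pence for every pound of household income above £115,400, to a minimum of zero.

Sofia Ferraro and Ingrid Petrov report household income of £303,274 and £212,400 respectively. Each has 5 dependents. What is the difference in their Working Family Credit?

£7,140

Sofia (£303,274): Working Family Credit: base = 5 × £3,950 = £19,750. 13% of the £187,874 excess over £115,400 is £24,423.62 ≥ base, so the credit is £0.
Ingrid (£212,400): Working Family Credit: base = 5 × £3,950 = £19,750. 13% of the £97,000 excess over £115,400 is £12,610; credit = £19,750 − £12,610 = £7,140.
Difference: |£0 − £7,140| = £7,140.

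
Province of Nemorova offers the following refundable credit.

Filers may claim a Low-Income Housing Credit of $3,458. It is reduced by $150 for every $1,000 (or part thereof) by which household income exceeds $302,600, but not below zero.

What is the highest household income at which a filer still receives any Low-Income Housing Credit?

$325,600

After 23 increments the reduction is 23 × $150 = $3,450, leaving $8; one more increment wipes it out. Increment 23 ends at excess 23 × $1,000 = $23,000, so the highest qualifying income is $302,600 + $23,000 = $325,600.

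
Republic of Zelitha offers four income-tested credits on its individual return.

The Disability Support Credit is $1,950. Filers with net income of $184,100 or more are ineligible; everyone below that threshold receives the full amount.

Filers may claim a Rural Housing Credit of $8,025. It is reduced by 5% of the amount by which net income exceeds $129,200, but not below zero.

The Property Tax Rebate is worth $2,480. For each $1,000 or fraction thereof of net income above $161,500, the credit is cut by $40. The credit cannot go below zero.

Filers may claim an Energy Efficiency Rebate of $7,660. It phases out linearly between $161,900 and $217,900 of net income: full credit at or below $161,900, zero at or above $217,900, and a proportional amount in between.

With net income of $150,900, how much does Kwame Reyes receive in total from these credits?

$19,030

Disability Support Credit: $150,900 is below the $184,100 cutoff, so the full $1,950 applies.
Rural Housing Credit: 5% of the $21,700 excess over $129,200 is $1,085; credit = $8,025 − $1,085 = $6,940.
Property Tax Rebate: $150,900 is at or below the $161,500 threshold, so the full $2,480 applies.
Energy Efficiency Rebate: $150,900 is at or below the $161,900 threshold, so the full $7,660 applies.
Total: $1,950 + $6,940 + $2,480 + $7,660 = $19,030.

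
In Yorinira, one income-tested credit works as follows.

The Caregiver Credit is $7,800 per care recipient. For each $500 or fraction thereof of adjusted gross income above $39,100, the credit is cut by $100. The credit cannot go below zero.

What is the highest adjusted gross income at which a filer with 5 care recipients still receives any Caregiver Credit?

Full credit = 5 × $7,800 = $39,000.
After 389 increments the reduction is 389 × $100 = $38,900, leaving $100; one more increment wipes it out. Increment 389 ends at excess 389 × $500 = $194,500, so the highest qualifying income is $39,100 + $194,500 = $233,600.

$233,600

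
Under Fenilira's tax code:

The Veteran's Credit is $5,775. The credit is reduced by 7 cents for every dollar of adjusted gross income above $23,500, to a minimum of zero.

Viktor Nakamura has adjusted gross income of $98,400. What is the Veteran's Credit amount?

Veteran's Credit: 7% of the $74,900 excess over $23,500 is $5,243; credit = $5,775 − $5,243 = $532.

$532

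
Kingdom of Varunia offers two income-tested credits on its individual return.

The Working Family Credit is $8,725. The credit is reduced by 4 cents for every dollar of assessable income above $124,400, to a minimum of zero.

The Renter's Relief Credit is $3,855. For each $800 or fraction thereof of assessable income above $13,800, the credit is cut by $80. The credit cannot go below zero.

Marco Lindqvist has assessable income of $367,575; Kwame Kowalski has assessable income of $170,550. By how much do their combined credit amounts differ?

$6,879

Marco ($367,575): Working Family Credit: 4% of the $243,175 excess over $124,400 is $9,727 ≥ base, so the credit is $0. Renter's Relief Credit: income exceeds $13,800 by $353,775 → 443 increments × $80 = $35,440 ≥ base, so the credit is $0. total $0 + $0 = $0
Kwame ($170,550): Working Family Credit: 4% of the $46,150 excess over $124,400 is $1,846; credit = $8,725 − $1,846 = $6,879. Renter's Relief Credit: income exceeds $13,800 by $156,750 → 196 increments × $80 = $15,680 ≥ base, so the credit is $0. total $6,879 + $0 = $6,879
Difference: |$0 − $6,879| = $6,879.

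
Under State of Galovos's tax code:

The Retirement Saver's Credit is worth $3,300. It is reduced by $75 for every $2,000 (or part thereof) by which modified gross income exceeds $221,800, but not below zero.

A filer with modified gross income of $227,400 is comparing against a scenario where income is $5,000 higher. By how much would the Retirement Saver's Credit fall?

$225

At $227,400 — income exceeds $221,800 by $5,600, which is 3 full-or-partial $2,000 increments; reduction = 3 × $75 = $225, leaving $3,075.
At $232,400 — income exceeds $221,800 by $10,600, which is 6 full-or-partial $2,000 increments; reduction = 6 × $75 = $450, leaving $2,850.
Lost: $3,075 − $2,850 = $225.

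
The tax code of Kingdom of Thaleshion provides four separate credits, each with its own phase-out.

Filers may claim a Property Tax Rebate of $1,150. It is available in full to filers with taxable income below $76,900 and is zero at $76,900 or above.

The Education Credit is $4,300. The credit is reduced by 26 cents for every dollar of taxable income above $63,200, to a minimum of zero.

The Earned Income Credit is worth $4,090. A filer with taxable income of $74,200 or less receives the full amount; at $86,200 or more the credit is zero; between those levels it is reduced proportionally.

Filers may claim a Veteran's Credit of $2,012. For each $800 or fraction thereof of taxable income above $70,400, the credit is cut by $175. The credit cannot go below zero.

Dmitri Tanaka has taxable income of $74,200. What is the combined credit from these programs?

$7,817

Property Tax Rebate: $74,200 is below the $76,900 cutoff, so the full $1,150 applies.
Education Credit: 26% of the $11,000 excess over $63,200 is $2,860; credit = $4,300 − $2,860 = $1,440.
Earned Income Credit: $74,200 is at or below the $74,200 threshold, so the full $4,090 applies.
Veteran's Credit: income exceeds $70,400 by $3,800, which is 5 full-or-partial $800 increments; reduction = 5 × $175 = $875, leaving $1,137.
Total: $1,150 + $1,440 + $4,090 + $1,137 = $7,817.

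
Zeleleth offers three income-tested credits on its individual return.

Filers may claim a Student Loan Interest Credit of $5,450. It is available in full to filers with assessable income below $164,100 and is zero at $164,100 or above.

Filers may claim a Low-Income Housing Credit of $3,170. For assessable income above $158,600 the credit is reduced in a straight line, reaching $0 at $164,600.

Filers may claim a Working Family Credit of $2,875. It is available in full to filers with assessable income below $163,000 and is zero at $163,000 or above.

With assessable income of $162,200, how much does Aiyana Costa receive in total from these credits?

$9,593

Student Loan Interest Credit: $162,200 is below the $164,100 cutoff, so the full $5,450 applies.
Low-Income Housing Credit: $162,200 is $3,600 into a $6,000 phase-out range, leaving 2,400/6,000 of the credit: $3,170 × 2,400/6,000 = $1,268.
Working Family Credit: $162,200 is below the $163,000 cutoff, so the full $2,875 applies.
Total: $5,450 + $1,268 + $2,875 = $9,593.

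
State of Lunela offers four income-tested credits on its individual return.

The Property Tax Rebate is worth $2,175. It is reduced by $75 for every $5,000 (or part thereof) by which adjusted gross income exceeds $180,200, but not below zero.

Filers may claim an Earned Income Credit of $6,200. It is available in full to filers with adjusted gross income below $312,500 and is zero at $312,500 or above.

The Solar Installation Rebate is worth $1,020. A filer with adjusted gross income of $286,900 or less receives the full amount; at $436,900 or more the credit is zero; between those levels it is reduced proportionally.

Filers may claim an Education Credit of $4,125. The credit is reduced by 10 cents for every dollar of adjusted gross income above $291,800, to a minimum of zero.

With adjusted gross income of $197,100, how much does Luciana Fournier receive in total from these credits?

$13,220

Property Tax Rebate: income exceeds $180,200 by $16,900, which is 4 full-or-partial $5,000 increments; reduction = 4 × $75 = $300, leaving $1,875.
Earned Income Credit: $197,100 is below the $312,500 cutoff, so the full $6,200 applies.
Solar Installation Rebate: $197,100 is at or below the $286,900 threshold, so the full $1,020 applies.
Education Credit: $197,100 is at or below the $291,800 threshold, so the full $4,125 applies.
Total: $1,875 + $6,200 + $1,020 + $4,125 = $13,220.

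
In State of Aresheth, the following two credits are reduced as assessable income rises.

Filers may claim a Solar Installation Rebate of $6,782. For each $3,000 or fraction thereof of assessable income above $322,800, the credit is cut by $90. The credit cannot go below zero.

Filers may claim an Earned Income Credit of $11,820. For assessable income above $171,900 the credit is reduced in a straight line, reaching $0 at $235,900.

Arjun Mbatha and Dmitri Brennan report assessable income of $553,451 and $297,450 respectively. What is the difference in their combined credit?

$6,782

Arjun ($553,451): Solar Installation Rebate: income exceeds $322,800 by $230,651 → 77 increments × $90 = $6,930 ≥ base, so the credit is $0. Earned Income Credit: $553,451 is at or above $235,900, so the credit is $0. total $0 + $0 = $0
Dmitri ($297,450): Solar Installation Rebate: $297,450 is at or below the $322,800 threshold, so the full $6,782 applies. Earned Income Credit: $297,450 is at or above $235,900, so the credit is $0. total $6,782 + $0 = $6,782
Difference: |$0 − $6,782| = $6,782.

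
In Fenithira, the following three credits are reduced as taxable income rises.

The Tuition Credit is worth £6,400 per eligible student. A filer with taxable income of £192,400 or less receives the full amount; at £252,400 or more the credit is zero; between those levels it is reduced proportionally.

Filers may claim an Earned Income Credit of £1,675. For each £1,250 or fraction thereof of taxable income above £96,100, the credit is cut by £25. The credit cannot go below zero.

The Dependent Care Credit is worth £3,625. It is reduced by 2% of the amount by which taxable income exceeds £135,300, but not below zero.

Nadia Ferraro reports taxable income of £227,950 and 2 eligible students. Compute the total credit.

Tuition Credit: base = 2 × £6,400 = £12,800. £227,950 is £35,550 into a £60,000 phase-out range, leaving 24,450/60,000 of the credit: £12,800 × 24,450/60,000 = £5,216.
Earned Income Credit: income exceeds £96,100 by £131,850 → 106 increments × £25 = £2,650 ≥ base, so the credit is £0.
Dependent Care Credit: 2% of the £92,650 excess over £135,300 is £1,853; credit = £3,625 − £1,853 = £1,772.
Total: £5,216 + £0 + £1,772 = £6,988.

£6,988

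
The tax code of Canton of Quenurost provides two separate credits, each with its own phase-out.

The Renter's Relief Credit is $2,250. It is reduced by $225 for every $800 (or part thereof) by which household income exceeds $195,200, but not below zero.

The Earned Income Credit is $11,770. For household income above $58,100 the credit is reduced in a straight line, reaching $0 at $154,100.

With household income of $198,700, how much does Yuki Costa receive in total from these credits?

Renter's Relief Credit: income exceeds $195,200 by $3,500, which is 5 full-or-partial $800 increments; reduction = 5 × $225 = $1,125, leaving $1,125.
Earned Income Credit: $198,700 is at or above $154,100, so the credit is $0.
Total: $1,125 + $0 = $1,125.

$1,125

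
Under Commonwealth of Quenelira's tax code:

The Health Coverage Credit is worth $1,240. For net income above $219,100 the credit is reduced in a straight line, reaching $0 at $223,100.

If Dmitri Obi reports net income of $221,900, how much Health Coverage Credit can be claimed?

Health Coverage Credit: $221,900 is $2,800 into a $4,000 phase-out range, leaving 1,200/4,000 of the credit: $1,240 × 1,200/4,000 = $372.

$372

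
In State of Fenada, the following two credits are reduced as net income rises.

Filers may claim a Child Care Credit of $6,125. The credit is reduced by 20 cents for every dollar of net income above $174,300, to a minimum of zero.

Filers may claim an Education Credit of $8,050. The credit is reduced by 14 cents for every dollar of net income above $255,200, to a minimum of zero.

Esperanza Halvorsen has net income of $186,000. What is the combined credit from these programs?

Child Care Credit: 20% of the $11,700 excess over $174,300 is $2,340; credit = $6,125 − $2,340 = $3,785.
Education Credit: $186,000 is at or below the $255,200 threshold, so the full $8,050 applies.
Total: $3,785 + $8,050 = $11,835.

$11,835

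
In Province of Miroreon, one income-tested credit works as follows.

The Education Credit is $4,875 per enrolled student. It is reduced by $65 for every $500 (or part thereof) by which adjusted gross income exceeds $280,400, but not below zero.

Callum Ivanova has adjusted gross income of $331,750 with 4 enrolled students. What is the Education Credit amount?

$12,805

Education Credit: base = 4 × $4,875 = $19,500. income exceeds $280,400 by $51,350, which is 103 full-or-partial $500 increments; reduction = 103 × $65 = $6,695, leaving $12,805.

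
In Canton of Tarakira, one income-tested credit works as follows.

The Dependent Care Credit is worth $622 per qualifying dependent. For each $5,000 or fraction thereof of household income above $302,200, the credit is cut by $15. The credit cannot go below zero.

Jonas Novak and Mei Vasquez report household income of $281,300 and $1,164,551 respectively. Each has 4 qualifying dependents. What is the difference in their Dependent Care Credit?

$2,488

Jonas ($281,300): Dependent Care Credit: base = 4 × $622 = $2,488. $281,300 is at or below the $302,200 threshold, so the full $2,488 applies.
Mei ($1,164,551): Dependent Care Credit: base = 4 × $622 = $2,488. income exceeds $302,200 by $862,351 → 173 increments × $15 = $2,595 ≥ base, so the credit is $0.
Difference: |$2,488 − $0| = $2,488.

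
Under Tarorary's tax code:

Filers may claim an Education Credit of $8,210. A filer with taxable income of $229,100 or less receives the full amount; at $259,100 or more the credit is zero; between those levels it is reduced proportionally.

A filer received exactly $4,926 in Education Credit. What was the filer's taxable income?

$4,926 is 4,926/8,210 of the full $8,210, so 3,284/8,210 of the $30,000 range has been used: income = $229,100 + $30,000 × 3,284/8,210 = $241,100.

$241,100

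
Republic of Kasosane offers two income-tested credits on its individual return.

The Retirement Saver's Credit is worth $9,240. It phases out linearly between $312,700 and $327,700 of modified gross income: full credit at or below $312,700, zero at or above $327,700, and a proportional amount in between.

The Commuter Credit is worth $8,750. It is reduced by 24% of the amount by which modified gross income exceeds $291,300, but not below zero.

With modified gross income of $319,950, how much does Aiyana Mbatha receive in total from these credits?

Retirement Saver's Credit: $319,950 is $7,250 into a $15,000 phase-out range, leaving 7,750/15,000 of the credit: $9,240 × 7,750/15,000 = $4,774.
Commuter Credit: 24% of the $28,650 excess over $291,300 is $6,876; credit = $8,750 − $6,876 = $1,874.
Total: $4,774 + $1,874 = $6,648.

$6,648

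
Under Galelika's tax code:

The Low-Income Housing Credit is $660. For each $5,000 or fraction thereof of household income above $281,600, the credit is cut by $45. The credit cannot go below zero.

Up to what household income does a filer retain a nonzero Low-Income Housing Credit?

After 14 increments the reduction is 14 × $45 = $630, leaving $30; one more increment wipes it out. Increment 14 ends at excess 14 × $5,000 = $70,000, so the highest qualifying income is $281,600 + $70,000 = $351,600.

$351,600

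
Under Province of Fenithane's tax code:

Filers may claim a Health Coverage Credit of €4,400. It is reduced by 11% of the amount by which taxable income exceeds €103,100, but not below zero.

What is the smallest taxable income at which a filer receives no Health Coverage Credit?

The credit falls by 11% of each euro above €103,100, so it reaches zero when the excess is €4,400 / 11% = €40,000: income = €103,100 + €40,000 = €143,100.

€143,100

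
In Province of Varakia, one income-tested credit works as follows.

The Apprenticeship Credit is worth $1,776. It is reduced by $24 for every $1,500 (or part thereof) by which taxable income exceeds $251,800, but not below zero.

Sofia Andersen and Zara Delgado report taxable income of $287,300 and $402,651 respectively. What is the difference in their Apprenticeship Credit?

Sofia ($287,300): Apprenticeship Credit: income exceeds $251,800 by $35,500, which is 24 full-or-partial $1,500 increments; reduction = 24 × $24 = $576, leaving $1,200.
Zara ($402,651): Apprenticeship Credit: income exceeds $251,800 by $150,851 → 101 increments × $24 = $2,424 ≥ base, so the credit is $0.
Difference: |$1,200 − $0| = $1,200.

$1,200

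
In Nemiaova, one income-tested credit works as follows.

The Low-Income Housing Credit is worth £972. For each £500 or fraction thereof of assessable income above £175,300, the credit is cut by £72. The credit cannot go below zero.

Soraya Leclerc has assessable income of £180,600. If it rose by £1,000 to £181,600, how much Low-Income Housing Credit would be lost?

At £180,600 — income exceeds £175,300 by £5,300, which is 11 full-or-partial £500 increments; reduction = 11 × £72 = £792, leaving £180.
At £181,600 — income exceeds £175,300 by £6,300, which is 13 full-or-partial £500 increments; reduction = 13 × £72 = £936, leaving £36.
Lost: £180 − £36 = £144.

£144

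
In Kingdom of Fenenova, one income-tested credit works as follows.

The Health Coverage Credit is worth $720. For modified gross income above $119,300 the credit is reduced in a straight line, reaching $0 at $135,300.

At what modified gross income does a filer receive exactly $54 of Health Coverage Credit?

$134,100

$54 is 54/720 of the full $720, so 666/720 of the $16,000 range has been used: income = $119,300 + $16,000 × 666/720 = $134,100.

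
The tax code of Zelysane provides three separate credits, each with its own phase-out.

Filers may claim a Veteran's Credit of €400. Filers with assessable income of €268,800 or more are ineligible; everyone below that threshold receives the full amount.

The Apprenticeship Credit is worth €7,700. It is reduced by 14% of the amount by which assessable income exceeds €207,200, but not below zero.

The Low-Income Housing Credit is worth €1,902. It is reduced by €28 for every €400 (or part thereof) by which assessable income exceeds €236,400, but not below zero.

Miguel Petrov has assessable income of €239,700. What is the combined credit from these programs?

€5,200

Veteran's Credit: €239,700 is below the €268,800 cutoff, so the full €400 applies.
Apprenticeship Credit: 14% of the €32,500 excess over €207,200 is €4,550; credit = €7,700 − €4,550 = €3,150.
Low-Income Housing Credit: income exceeds €236,400 by €3,300, which is 9 full-or-partial €400 increments; reduction = 9 × €28 = €252, leaving €1,650.
Total: €400 + €3,150 + €1,650 = €5,200.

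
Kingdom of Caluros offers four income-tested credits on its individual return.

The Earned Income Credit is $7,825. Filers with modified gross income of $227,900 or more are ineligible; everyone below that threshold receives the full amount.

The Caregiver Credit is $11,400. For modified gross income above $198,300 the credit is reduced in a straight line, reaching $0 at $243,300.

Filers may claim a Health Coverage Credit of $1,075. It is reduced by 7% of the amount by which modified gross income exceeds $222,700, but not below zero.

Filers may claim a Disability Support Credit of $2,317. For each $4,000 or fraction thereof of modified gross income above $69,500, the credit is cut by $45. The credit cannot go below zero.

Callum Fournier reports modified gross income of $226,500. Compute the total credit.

$13,407

Earned Income Credit: $226,500 is below the $227,900 cutoff, so the full $7,825 applies.
Caregiver Credit: $226,500 is $28,200 into a $45,000 phase-out range, leaving 16,800/45,000 of the credit: $11,400 × 16,800/45,000 = $4,256.
Health Coverage Credit: 7% of the $3,800 excess over $222,700 is $266; credit = $1,075 − $266 = $809.
Disability Support Credit: income exceeds $69,500 by $157,000, which is 40 full-or-partial $4,000 increments; reduction = 40 × $45 = $1,800, leaving $517.
Total: $7,825 + $4,256 + $809 + $517 = $13,407.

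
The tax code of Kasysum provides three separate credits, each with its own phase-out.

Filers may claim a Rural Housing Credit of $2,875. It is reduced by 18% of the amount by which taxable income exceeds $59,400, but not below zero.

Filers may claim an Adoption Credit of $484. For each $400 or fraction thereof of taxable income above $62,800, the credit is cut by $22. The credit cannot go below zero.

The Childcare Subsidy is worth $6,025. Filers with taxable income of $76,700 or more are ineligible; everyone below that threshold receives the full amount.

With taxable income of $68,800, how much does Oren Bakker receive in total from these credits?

Rural Housing Credit: 18% of the $9,400 excess over $59,400 is $1,692; credit = $2,875 − $1,692 = $1,183.
Adoption Credit: income exceeds $62,800 by $6,000, which is 15 full-or-partial $400 increments; reduction = 15 × $22 = $330, leaving $154.
Childcare Subsidy: $68,800 is below the $76,700 cutoff, so the full $6,025 applies.
Total: $1,183 + $154 + $6,025 = $7,362.

$7,362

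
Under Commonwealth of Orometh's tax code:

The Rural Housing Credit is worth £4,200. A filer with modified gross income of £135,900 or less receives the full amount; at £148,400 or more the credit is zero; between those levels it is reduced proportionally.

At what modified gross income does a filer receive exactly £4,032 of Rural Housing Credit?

£136,400

£4,032 is 4,032/4,200 of the full £4,200, so 168/4,200 of the £12,500 range has been used: income = £135,900 + £12,500 × 168/4,200 = £136,400.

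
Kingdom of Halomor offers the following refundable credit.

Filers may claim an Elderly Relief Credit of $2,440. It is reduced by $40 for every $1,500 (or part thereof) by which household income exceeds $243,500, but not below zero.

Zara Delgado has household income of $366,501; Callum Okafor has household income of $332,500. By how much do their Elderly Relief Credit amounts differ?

Zara ($366,501): Elderly Relief Credit: income exceeds $243,500 by $123,001 → 83 increments × $40 = $3,320 ≥ base, so the credit is $0.
Callum ($332,500): Elderly Relief Credit: income exceeds $243,500 by $89,000, which is 60 full-or-partial $1,500 increments; reduction = 60 × $40 = $2,400, leaving $40.
Difference: |$0 − $40| = $40.

$40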